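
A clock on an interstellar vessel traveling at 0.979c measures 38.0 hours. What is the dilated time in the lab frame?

Proper time Δt₀ = 38.0 hours
γ = 1/√(1 - 0.979²) = 4.905
Δt = γΔt₀ = 4.905 × 38.0 = 186.4 hours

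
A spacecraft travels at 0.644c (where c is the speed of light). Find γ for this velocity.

v/c = 0.644, so (v/c)² = 0.414736
1 - (v/c)² = 0.585264
γ = 1/√(0.585264) = 1.307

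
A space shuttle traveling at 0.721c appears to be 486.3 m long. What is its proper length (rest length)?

Contracted length L = 486.3 m
γ = 1/√(1 - 0.721²) = 1.4431
L₀ = γL = 1.4431 × 486.3 = 701.8 m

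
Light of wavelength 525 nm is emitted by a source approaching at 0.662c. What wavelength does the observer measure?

β = 0.662
Wavelength Doppler factor = √(0.338/1.662) = √(0.2034) = 0.4510
λ_obs = 525 × 0.4510 = 236.8 nm (blueshift)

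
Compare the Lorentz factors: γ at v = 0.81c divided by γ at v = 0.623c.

γ₁ = 1/√(1 - 0.81²) = 1.705
γ₂ = 1/√(1 - 0.623²) = 1.278
γ₁/γ₂ = 1.705/1.278 = 1.334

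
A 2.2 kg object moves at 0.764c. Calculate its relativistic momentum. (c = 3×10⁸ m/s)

γ = 1/√(1 - 0.764²) = 1.5499
v = 0.764 × 3×10⁸ = 2.292×10⁸ m/s
p = γmv = 1.5499 × 2.2 × 2.292×10⁸ = 7.815×10⁸ kg·m/s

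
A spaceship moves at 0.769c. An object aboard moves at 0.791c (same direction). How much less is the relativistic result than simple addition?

Classical: u' + v = 0.791 + 0.769 = 1.56c
Relativistic: u = (0.791 + 0.769)/(1 + 0.608279) = 1.56/1.608279 = 0.9700c
Difference: 1.56 - 0.9700 = 0.5900c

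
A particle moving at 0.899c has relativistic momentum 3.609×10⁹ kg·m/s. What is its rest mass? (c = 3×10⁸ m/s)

γ = 1/√(1 - 0.899²) = 2.2834
v = 0.899 × 3×10⁸ = 2.697×10⁸ m/s
m = p/(γv) = 3.609×10⁹/(2.2834 × 2.697×10⁸) = 5.860 kg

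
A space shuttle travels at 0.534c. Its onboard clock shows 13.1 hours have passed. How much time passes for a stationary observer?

Proper time Δt₀ = 13.1 hours
γ = 1/√(1 - 0.534²) = 1.1828
Δt = γΔt₀ = 1.1828 × 13.1 = 15.49 hours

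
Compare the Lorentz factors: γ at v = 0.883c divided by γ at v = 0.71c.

γ₁ = 1/√(1 - 0.883²) = 2.1305
γ₂ = 1/√(1 - 0.71²) = 1.4200
γ₁/γ₂ = 2.1305/1.4200 = 1.500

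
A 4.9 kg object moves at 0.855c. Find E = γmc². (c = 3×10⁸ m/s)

γ = 1/√(1 - 0.855²) = 1.9282
mc² = 4.9 × (3×10⁸)² = 4.410×10¹⁷ J
E = γmc² = 1.9282 × 4.410×10¹⁷ = 8.503×10¹⁷ J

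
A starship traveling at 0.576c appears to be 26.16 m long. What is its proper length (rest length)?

Contracted length L = 26.16 m
γ = 1/√(1 - 0.576²) = 1.2233
L₀ = γL = 1.2233 × 26.16 = 32.00 m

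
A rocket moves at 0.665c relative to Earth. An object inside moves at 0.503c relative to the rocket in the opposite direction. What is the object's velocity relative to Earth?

Object's velocity in rocket frame is u' = -0.503c
u = (u' + v)/(1 + u'v/c²) = (v - 0.503)/(1 - 0.503·v/c²)
Numerator: 0.665 - 0.503 = 0.162
Denominator: 1 - 0.334495 = 0.665505
u = 0.162/0.665505 = 0.2434c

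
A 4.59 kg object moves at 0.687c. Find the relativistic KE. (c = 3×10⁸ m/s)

γ = 1/√(1 - 0.687²) = 1.3762
γ - 1 = 0.3762
KE = (γ-1)mc² = 0.3762 × 4.59 × (3×10⁸)² = 1.554×10¹⁷ J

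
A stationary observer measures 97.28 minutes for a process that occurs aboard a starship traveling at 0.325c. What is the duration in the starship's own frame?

Dilated time Δt = 97.28 minutes
γ = 1/√(1 - 0.325²) = 1.0574
Δt₀ = Δt/γ = 97.28/1.0574 = 92.00 minutes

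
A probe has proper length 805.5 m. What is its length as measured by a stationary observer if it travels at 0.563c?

Proper length L₀ = 805.5 m
γ = 1/√(1 - 0.563²) = 1.210
L = L₀/γ = 805.5/1.210 = 665.7 m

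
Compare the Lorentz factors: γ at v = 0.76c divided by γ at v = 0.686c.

γ₁ = 1/√(1 - 0.76²) = 1.539
γ₂ = 1/√(1 - 0.686²) = 1.374
γ₁/γ₂ = 1.539/1.374 = 1.120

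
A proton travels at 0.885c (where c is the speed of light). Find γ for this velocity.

v/c = 0.885, so (v/c)² = 0.783225
1 - (v/c)² = 0.216775
γ = 1/√(0.216775) = 2.148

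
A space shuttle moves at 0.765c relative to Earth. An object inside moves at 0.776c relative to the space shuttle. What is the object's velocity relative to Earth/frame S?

u = (u' + v)/(1 + u'v/c²)
Numerator: 0.776 + 0.765 = 1.541
Denominator: 1 + 0.59364 = 1.59364
u = 1.541/1.59364 = 0.9670c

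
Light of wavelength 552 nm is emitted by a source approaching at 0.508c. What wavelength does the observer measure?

β = 0.508
Wavelength Doppler factor = √(0.492/1.508) = √(0.3263) = 0.5712
λ_obs = 552 × 0.5712 = 315.3 nm (blueshift)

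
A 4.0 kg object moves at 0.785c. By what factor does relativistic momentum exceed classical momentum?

p_rel = γmv, p_class = mv
Ratio = γ = 1/√(1 - 0.785²) = 1.614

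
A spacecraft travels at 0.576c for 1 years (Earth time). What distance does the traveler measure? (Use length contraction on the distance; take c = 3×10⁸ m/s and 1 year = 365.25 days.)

Earth distance: d = v × t = 0.576c × 1 yr = 5.4532×10¹⁵ m
γ = 1.2233
d' = d/γ = 5.4532×10¹⁵/1.2233 = 4.458×10¹⁵ m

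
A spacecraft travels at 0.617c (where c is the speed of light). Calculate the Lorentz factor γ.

v/c = 0.617, so (v/c)² = 0.380689
1 - (v/c)² = 0.619311
γ = 1/√(0.619311) = 1.271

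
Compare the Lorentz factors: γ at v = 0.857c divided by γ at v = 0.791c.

γ₁ = 1/√(1 - 0.857²) = 1.9406
γ₂ = 1/√(1 - 0.791²) = 1.6345
γ₁/γ₂ = 1.9406/1.6345 = 1.187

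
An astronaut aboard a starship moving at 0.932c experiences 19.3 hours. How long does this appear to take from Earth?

Proper time Δt₀ = 19.3 hours
γ = 1/√(1 - 0.932²) = 2.759
Δt = γΔt₀ = 2.759 × 19.3 = 53.25 hours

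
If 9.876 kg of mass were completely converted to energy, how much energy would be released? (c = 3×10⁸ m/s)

Using E = mc²:
c² = (3×10⁸)² = 9×10¹⁶ m²/s²
E = 9.876 × 9×10¹⁶ = 8.888×10¹⁷ J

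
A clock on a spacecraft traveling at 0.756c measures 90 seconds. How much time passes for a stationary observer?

Proper time Δt₀ = 90 seconds
γ = 1/√(1 - 0.756²) = 1.528
Δt = γΔt₀ = 1.528 × 90 = 137.5 seconds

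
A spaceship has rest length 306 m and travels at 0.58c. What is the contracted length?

Proper length L₀ = 306 m
γ = 1/√(1 - 0.58²) = 1.2276
L = L₀/γ = 306/1.2276 = 249.3 m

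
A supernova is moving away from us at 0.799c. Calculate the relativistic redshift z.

β = 0.799
(1+β)/(1-β) = 1.799/0.201 = 8.950
√(8.950) = 2.992
z = 2.992 - 1 = 1.992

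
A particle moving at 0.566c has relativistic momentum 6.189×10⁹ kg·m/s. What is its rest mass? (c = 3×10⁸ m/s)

γ = 1/√(1 - 0.566²) = 1.213
v = 0.566 × 3×10⁸ = 1.698×10⁸ m/s
m = p/(γv) = 6.189×10⁹/(1.213 × 1.698×10⁸) = 30.05 kg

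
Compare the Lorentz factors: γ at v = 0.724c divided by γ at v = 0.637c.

γ₁ = 1/√(1 - 0.724²) = 1.450
γ₂ = 1/√(1 - 0.637²) = 1.297
γ₁/γ₂ = 1.450/1.297 = 1.118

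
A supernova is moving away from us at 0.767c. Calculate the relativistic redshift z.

β = 0.767
(1+β)/(1-β) = 1.767/0.233 = 7.584
√(7.584) = 2.754
z = 2.754 - 1 = 1.754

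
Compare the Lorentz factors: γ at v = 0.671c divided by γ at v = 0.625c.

γ₁ = 1/√(1 - 0.671²) = 1.349
γ₂ = 1/√(1 - 0.625²) = 1.281
γ₁/γ₂ = 1.349/1.281 = 1.053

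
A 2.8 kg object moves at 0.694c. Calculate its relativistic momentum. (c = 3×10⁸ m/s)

γ = 1/√(1 - 0.694²) = 1.389
v = 0.694 × 3×10⁸ = 2.082×10⁸ m/s
p = γmv = 1.389 × 2.8 × 2.082×10⁸ = 8.097×10⁸ kg·m/s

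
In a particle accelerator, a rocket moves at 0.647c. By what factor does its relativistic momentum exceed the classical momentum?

p_rel = γmv, p_class = mv
Ratio = γ = 1/√(1 - 0.647²)
= 1/√(0.581391) = 1.311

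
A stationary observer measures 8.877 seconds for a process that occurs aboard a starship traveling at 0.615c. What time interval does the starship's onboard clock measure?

Dilated time Δt = 8.877 seconds
γ = 1/√(1 - 0.615²) = 1.2682
Δt₀ = Δt/γ = 8.877/1.2682 = 7.000 seconds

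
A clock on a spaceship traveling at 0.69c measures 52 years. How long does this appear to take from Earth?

Proper time Δt₀ = 52 years
γ = 1/√(1 - 0.69²) = 1.3816
Δt = γΔt₀ = 1.3816 × 52 = 71.84 years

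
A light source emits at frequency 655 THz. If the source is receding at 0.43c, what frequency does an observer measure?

β = v/c = 0.43
(1-β)/(1+β) = 0.57/1.43 = 0.3986
Doppler factor = √(0.3986) = 0.6313
f_obs = 655 × 0.6313 = 413.5 THz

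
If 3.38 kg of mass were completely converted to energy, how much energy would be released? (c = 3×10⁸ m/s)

Using E = mc²:
c² = (3×10⁸)² = 9×10¹⁶ m²/s²
E = 3.38 × 9×10¹⁶ = 3.042×10¹⁷ J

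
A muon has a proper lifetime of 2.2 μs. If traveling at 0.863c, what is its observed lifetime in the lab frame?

Proper lifetime τ₀ = 2.2 μs
γ = 1/√(1 - 0.863²) = 1.9794
τ = γτ₀ = 1.9794 × 2.2 μs = 4.355 μs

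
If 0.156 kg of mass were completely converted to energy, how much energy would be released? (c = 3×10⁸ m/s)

Using E = mc²:
c² = (3×10⁸)² = 9×10¹⁶ m²/s²
E = 0.156 × 9×10¹⁶ = 1.404×10¹⁶ J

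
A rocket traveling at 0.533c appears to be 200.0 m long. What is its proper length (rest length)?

Contracted length L = 200.0 m
γ = 1/√(1 - 0.533²) = 1.182
L₀ = γL = 1.182 × 200.0 = 236.4 m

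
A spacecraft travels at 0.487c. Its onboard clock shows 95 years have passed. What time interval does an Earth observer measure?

Proper time Δt₀ = 95 years
γ = 1/√(1 - 0.487²) = 1.145
Δt = γΔt₀ = 1.145 × 95 = 108.8 years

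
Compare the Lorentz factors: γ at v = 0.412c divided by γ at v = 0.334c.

γ₁ = 1/√(1 - 0.412²) = 1.097
γ₂ = 1/√(1 - 0.334²) = 1.061
γ₁/γ₂ = 1.097/1.061 = 1.034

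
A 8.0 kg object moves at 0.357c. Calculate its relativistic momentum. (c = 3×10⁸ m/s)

γ = 1/√(1 - 0.357²) = 1.0705
v = 0.357 × 3×10⁸ = 1.071×10⁸ m/s
p = γmv = 1.0705 × 8.0 × 1.071×10⁸ = 9.172×10⁸ kg·m/s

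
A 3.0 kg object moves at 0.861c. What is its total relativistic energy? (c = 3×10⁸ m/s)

γ = 1/√(1 - 0.861²) = 1.9662
mc² = 3.0 × (3×10⁸)² = 2.700×10¹⁷ J
E = γmc² = 1.9662 × 2.700×10¹⁷ = 5.309×10¹⁷ J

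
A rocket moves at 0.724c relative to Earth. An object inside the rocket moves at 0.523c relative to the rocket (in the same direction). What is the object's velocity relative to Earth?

u = (u' + v)/(1 + u'v/c²)
Numerator: 0.523 + 0.724 = 1.247
Denominator: 1 + 0.378652 = 1.378652
u = 1.247/1.378652 = 0.9045c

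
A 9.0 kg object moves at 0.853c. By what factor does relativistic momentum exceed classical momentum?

p_rel = γmv, p_class = mv
Ratio = γ = 1/√(1 - 0.853²) = 1.916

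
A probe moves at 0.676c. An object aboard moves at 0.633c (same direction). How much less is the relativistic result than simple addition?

Classical: u' + v = 0.633 + 0.676 = 1.309c
Relativistic: u = (0.633 + 0.676)/(1 + 0.427908) = 1.309/1.427908 = 0.9167c
Difference: 1.309 - 0.9167 = 0.3923c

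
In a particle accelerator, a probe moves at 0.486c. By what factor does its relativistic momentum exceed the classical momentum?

p_rel = γmv, p_class = mv
Ratio = γ = 1/√(1 - 0.486²)
= 1/√(0.763804) = 1.144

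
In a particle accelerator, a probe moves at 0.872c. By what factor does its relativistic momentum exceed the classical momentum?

p_rel = γmv, p_class = mv
Ratio = γ = 1/√(1 - 0.872²)
= 1/√(0.239616) = 2.043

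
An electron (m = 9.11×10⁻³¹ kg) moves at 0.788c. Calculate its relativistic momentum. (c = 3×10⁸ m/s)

γ = 1/√(1 - 0.788²) = 1.6242
v = 0.788 × 3×10⁸ = 2.364×10⁸ m/s
p = γmv = 1.6242 × 9.11×10⁻³¹ × 2.364×10⁸ = 3.498×10⁻²² kg·m/s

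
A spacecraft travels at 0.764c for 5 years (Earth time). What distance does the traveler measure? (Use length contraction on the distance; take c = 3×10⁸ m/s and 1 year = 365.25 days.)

Earth distance: d = v × t = 0.764c × 5 yr = 3.6165×10¹⁶ m
γ = 1.5499
d' = d/γ = 3.6165×10¹⁶/1.5499 = 2.333×10¹⁶ m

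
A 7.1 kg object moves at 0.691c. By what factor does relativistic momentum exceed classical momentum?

p_rel = γmv, p_class = mv
Ratio = γ = 1/√(1 - 0.691²) = 1.383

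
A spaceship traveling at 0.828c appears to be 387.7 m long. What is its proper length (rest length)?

Contracted length L = 387.7 m
γ = 1/√(1 - 0.828²) = 1.7834
L₀ = γL = 1.7834 × 387.7 = 691.4 m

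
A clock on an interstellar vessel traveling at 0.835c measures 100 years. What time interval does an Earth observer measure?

Proper time Δt₀ = 100 years
γ = 1/√(1 - 0.835²) = 1.817
Δt = γΔt₀ = 1.817 × 100 = 181.7 years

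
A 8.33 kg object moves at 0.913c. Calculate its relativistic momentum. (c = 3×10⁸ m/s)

γ = 1/√(1 - 0.913²) = 2.4512
v = 0.913 × 3×10⁸ = 2.739×10⁸ m/s
p = γmv = 2.4512 × 8.33 × 2.739×10⁸ = 5.593×10⁹ kg·m/s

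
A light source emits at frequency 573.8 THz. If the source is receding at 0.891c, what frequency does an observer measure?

β = v/c = 0.891
(1-β)/(1+β) = 0.109/1.891 = 0.05764
Doppler factor = √(0.05764) = 0.2401
f_obs = 573.8 × 0.2401 = 137.8 THz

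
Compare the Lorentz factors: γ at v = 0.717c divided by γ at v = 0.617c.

γ₁ = 1/√(1 - 0.717²) = 1.435
γ₂ = 1/√(1 - 0.617²) = 1.271
γ₁/γ₂ = 1.435/1.271 = 1.129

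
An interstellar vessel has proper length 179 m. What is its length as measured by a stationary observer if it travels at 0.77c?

Proper length L₀ = 179 m
γ = 1/√(1 - 0.77²) = 1.567
L = L₀/γ = 179/1.567 = 114.2 m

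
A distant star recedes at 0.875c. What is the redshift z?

β = 0.875
(1+β)/(1-β) = 1.875/0.125 = 15.00
√(15.00) = 3.873
z = 3.873 - 1 = 2.873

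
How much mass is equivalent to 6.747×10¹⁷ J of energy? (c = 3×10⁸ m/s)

From E = mc², we get m = E/c²
c² = (3×10⁸)² = 9×10¹⁶ m²/s²
m = 6.747×10¹⁷ / 9×10¹⁶ = 7.497 kg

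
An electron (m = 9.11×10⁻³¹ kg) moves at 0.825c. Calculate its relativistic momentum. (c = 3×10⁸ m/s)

γ = 1/√(1 - 0.825²) = 1.7695
v = 0.825 × 3×10⁸ = 2.475×10⁸ m/s
p = γmv = 1.7695 × 9.11×10⁻³¹ × 2.475×10⁸ = 3.990×10⁻²² kg·m/s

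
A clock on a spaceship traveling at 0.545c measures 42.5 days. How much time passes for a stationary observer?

Proper time Δt₀ = 42.5 days
γ = 1/√(1 - 0.545²) = 1.1927
Δt = γΔt₀ = 1.1927 × 42.5 = 50.69 days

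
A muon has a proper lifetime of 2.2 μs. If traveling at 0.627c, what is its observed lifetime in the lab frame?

Proper lifetime τ₀ = 2.2 μs
γ = 1/√(1 - 0.627²) = 1.2837
τ = γτ₀ = 1.2837 × 2.2 μs = 2.824 μs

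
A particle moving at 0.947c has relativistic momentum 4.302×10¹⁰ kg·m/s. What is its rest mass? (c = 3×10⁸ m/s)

γ = 1/√(1 - 0.947²) = 3.113
v = 0.947 × 3×10⁸ = 2.841×10⁸ m/s
m = p/(γv) = 4.302×10¹⁰/(3.113 × 2.841×10⁸) = 48.64 kg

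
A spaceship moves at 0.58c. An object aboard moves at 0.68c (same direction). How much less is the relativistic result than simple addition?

Classical: u' + v = 0.68 + 0.58 = 1.26c
Relativistic: u = (0.68 + 0.58)/(1 + 0.3944) = 1.26/1.3944 = 0.9036c
Difference: 1.26 - 0.9036 = 0.3564c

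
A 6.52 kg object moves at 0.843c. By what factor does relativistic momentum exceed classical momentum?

p_rel = γmv, p_class = mv
Ratio = γ = 1/√(1 - 0.843²) = 1.859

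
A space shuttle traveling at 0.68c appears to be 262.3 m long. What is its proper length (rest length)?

Contracted length L = 262.3 m
γ = 1/√(1 - 0.68²) = 1.36386
L₀ = γL = 1.36386 × 262.3 = 357.7 m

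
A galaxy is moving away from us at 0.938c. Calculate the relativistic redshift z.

β = 0.938
(1+β)/(1-β) = 1.938/0.062 = 31.26
√(31.26) = 5.591
z = 5.591 - 1 = 4.591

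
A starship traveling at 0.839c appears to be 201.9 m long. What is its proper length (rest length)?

Contracted length L = 201.9 m
γ = 1/√(1 - 0.839²) = 1.838
L₀ = γL = 1.838 × 201.9 = 371.1 m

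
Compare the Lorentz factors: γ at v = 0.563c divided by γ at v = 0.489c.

γ₁ = 1/√(1 - 0.563²) = 1.2100
γ₂ = 1/√(1 - 0.489²) = 1.1464
γ₁/γ₂ = 1.2100/1.1464 = 1.055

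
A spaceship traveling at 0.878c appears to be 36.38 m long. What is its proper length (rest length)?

Contracted length L = 36.38 m
γ = 1/√(1 - 0.878²) = 2.089
L₀ = γL = 2.089 × 36.38 = 76.00 m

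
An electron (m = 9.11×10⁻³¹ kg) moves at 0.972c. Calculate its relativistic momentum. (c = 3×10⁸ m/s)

γ = 1/√(1 - 0.972²) = 4.256
v = 0.972 × 3×10⁸ = 2.916×10⁸ m/s
p = γmv = 4.256 × 9.11×10⁻³¹ × 2.916×10⁸ = 1.131×10⁻²¹ kg·m/s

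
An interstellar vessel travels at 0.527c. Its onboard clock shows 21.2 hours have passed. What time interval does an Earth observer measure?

Proper time Δt₀ = 21.2 hours
γ = 1/√(1 - 0.527²) = 1.177
Δt = γΔt₀ = 1.177 × 21.2 = 24.95 hours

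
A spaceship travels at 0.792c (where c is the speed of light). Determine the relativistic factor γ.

v/c = 0.792, so (v/c)² = 0.627264
1 - (v/c)² = 0.372736
γ = 1/√(0.372736) = 1.638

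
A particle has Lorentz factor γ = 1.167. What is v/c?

From γ = 1/√(1 - v²/c²):
1/γ² = 1/1.167² = 0.7343
v²/c² = 1 - 0.7343 = 0.2657
v/c = √(0.2657) = 0.5155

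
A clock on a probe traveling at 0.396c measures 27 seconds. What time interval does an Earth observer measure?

Proper time Δt₀ = 27 seconds
γ = 1/√(1 - 0.396²) = 1.089
Δt = γΔt₀ = 1.089 × 27 = 29.40 seconds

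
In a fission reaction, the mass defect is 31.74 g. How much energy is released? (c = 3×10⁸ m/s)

Convert mass defect: Δm = 31.74 g = 0.03174 kg
E = Δm·c² = 0.03174 × (3×10⁸)²
= 0.03174 × 9×10¹⁶ = 2.857×10¹⁵ J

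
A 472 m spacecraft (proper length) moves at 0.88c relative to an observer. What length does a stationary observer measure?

Proper length L₀ = 472 m
γ = 1/√(1 - 0.88²) = 2.105
L = L₀/γ = 472/2.105 = 224.2 m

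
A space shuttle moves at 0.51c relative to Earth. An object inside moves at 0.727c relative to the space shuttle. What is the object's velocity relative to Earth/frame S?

u = (u' + v)/(1 + u'v/c²)
Numerator: 0.727 + 0.51 = 1.237
Denominator: 1 + 0.37077 = 1.37077
u = 1.237/1.37077 = 0.9024c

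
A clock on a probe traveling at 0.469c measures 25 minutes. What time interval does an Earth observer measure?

Proper time Δt₀ = 25 minutes
γ = 1/√(1 - 0.469²) = 1.1322
Δt = γΔt₀ = 1.1322 × 25 = 28.31 minutes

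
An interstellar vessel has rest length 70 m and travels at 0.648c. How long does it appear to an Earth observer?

Proper length L₀ = 70 m
γ = 1/√(1 - 0.648²) = 1.313
L = L₀/γ = 70/1.313 = 53.31 m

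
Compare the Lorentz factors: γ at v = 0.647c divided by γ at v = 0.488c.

γ₁ = 1/√(1 - 0.647²) = 1.3115
γ₂ = 1/√(1 - 0.488²) = 1.1457
γ₁/γ₂ = 1.3115/1.1457 = 1.145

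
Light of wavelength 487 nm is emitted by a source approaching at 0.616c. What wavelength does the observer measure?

β = 0.616
Wavelength Doppler factor = √(0.384/1.616) = √(0.23762) = 0.4875
λ_obs = 487 × 0.4875 = 237.4 nm (blueshift)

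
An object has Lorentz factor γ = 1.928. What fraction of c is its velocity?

From γ = 1/√(1 - v²/c²):
1/γ² = 1/1.928² = 0.2690
v²/c² = 1 - 0.2690 = 0.7310
v/c = √(0.7310) = 0.8550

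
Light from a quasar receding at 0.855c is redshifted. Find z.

β = 0.855
(1+β)/(1-β) = 1.855/0.145 = 12.793
√(12.793) = 3.577
z = 3.577 - 1 = 2.577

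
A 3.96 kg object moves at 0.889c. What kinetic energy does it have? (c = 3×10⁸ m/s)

γ = 1/√(1 - 0.889²) = 2.1838
γ - 1 = 1.1838
KE = (γ-1)mc² = 1.1838 × 3.96 × (3×10⁸)² = 4.219×10¹⁷ J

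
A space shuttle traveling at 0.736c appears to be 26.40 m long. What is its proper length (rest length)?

Contracted length L = 26.40 m
γ = 1/√(1 - 0.736²) = 1.4771
L₀ = γL = 1.4771 × 26.40 = 39.00 m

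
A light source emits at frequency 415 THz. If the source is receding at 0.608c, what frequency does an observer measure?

β = v/c = 0.608
(1-β)/(1+β) = 0.392/1.608 = 0.24378
Doppler factor = √(0.24378) = 0.4937
f_obs = 415 × 0.4937 = 204.9 THz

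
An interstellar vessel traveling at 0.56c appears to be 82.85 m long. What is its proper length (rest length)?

Contracted length L = 82.85 m
γ = 1/√(1 - 0.56²) = 1.207
L₀ = γL = 1.207 × 82.85 = 100.0 m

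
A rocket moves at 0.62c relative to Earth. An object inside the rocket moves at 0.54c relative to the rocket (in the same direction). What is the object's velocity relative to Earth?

u = (u' + v)/(1 + u'v/c²)
Numerator: 0.54 + 0.62 = 1.16
Denominator: 1 + 0.3348 = 1.3348
u = 1.16/1.3348 = 0.8690c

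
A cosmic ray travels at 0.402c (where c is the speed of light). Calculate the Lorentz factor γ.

v/c = 0.402, so (v/c)² = 0.161604
1 - (v/c)² = 0.838396
γ = 1/√(0.838396) = 1.092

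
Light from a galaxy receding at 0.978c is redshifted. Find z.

β = 0.978
(1+β)/(1-β) = 1.978/0.022 = 89.91
√(89.91) = 9.482
z = 9.482 - 1 = 8.482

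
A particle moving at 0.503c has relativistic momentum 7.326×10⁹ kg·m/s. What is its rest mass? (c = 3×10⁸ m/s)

γ = 1/√(1 - 0.503²) = 1.157
v = 0.503 × 3×10⁸ = 1.509×10⁸ m/s
m = p/(γv) = 7.326×10⁹/(1.157 × 1.509×10⁸) = 41.96 kg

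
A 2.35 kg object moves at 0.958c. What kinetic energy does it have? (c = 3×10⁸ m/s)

γ = 1/√(1 - 0.958²) = 3.487
γ - 1 = 2.487
KE = (γ-1)mc² = 2.487 × 2.35 × (3×10⁸)² = 5.260×10¹⁷ J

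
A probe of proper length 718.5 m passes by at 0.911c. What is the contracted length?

Proper length L₀ = 718.5 m
γ = 1/√(1 - 0.911²) = 2.425
L = L₀/γ = 718.5/2.425 = 296.3 m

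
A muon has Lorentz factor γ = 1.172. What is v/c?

From γ = 1/√(1 - v²/c²):
1/γ² = 1/1.172² = 0.7280
v²/c² = 1 - 0.7280 = 0.2720
v/c = √(0.2720) = 0.5215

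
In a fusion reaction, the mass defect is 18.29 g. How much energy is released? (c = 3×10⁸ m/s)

Convert mass defect: Δm = 18.29 g = 0.01829 kg
E = Δm·c² = 0.01829 × (3×10⁸)²
= 0.01829 × 9×10¹⁶ = 1.646×10¹⁵ J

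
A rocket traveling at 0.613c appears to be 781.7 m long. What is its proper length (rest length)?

Contracted length L = 781.7 m
γ = 1/√(1 - 0.613²) = 1.2657
L₀ = γL = 1.2657 × 781.7 = 989.4 m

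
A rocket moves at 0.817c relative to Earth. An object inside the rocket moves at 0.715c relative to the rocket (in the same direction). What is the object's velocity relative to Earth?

u = (u' + v)/(1 + u'v/c²)
Numerator: 0.715 + 0.817 = 1.532
Denominator: 1 + 0.584155 = 1.584155
u = 1.532/1.584155 = 0.9671c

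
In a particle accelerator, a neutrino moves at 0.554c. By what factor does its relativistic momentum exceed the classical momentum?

p_rel = γmv, p_class = mv
Ratio = γ = 1/√(1 - 0.554²)
= 1/√(0.693084) = 1.201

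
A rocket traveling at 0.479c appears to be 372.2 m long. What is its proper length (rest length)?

Contracted length L = 372.2 m
γ = 1/√(1 - 0.479²) = 1.1392
L₀ = γL = 1.1392 × 372.2 = 424.0 m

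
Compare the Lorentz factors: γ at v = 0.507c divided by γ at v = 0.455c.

γ₁ = 1/√(1 - 0.507²) = 1.160
γ₂ = 1/√(1 - 0.455²) = 1.123
γ₁/γ₂ = 1.160/1.123 = 1.033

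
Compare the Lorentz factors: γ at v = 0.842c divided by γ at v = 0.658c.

γ₁ = 1/√(1 - 0.842²) = 1.854
γ₂ = 1/√(1 - 0.658²) = 1.328
γ₁/γ₂ = 1.854/1.328 = 1.396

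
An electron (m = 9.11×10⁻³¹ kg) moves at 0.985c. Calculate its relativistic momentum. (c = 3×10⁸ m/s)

γ = 1/√(1 - 0.985²) = 5.795
v = 0.985 × 3×10⁸ = 2.955×10⁸ m/s
p = γmv = 5.795 × 9.11×10⁻³¹ × 2.955×10⁸ = 1.560×10⁻²¹ kg·m/s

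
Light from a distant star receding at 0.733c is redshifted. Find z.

β = 0.733
(1+β)/(1-β) = 1.733/0.267 = 6.491
√(6.491) = 2.548
z = 2.548 - 1 = 1.548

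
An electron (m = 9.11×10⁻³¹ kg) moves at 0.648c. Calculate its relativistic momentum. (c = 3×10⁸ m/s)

γ = 1/√(1 - 0.648²) = 1.313
v = 0.648 × 3×10⁸ = 1.944×10⁸ m/s
p = γmv = 1.313 × 9.11×10⁻³¹ × 1.944×10⁸ = 2.325×10⁻²² kg·m/s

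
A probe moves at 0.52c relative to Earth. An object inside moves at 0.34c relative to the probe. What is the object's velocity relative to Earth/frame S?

u = (u' + v)/(1 + u'v/c²)
Numerator: 0.34 + 0.52 = 0.86
Denominator: 1 + 0.1768 = 1.1768
u = 0.86/1.1768 = 0.7308c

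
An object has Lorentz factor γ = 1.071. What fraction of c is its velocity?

From γ = 1/√(1 - v²/c²):
1/γ² = 1/1.071² = 0.87181
v²/c² = 1 - 0.87181 = 0.12819
v/c = √(0.12819) = 0.3580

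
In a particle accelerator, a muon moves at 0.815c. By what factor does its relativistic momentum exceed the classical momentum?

p_rel = γmv, p_class = mv
Ratio = γ = 1/√(1 - 0.815²)
= 1/√(0.335775) = 1.726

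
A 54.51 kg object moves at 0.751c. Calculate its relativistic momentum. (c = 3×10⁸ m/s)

γ = 1/√(1 - 0.751²) = 1.5145
v = 0.751 × 3×10⁸ = 2.253×10⁸ m/s
p = γmv = 1.5145 × 54.51 × 2.253×10⁸ = 1.860×10¹⁰ kg·m/s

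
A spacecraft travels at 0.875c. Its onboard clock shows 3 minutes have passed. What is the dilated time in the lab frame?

Proper time Δt₀ = 3 minutes
γ = 1/√(1 - 0.875²) = 2.0656
Δt = γΔt₀ = 2.0656 × 3 = 6.197 minutes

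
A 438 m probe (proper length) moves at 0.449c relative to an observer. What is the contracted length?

Proper length L₀ = 438 m
γ = 1/√(1 - 0.449²) = 1.119
L = L₀/γ = 438/1.119 = 391.4 m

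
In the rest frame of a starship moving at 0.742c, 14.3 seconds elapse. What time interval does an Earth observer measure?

Proper time Δt₀ = 14.3 seconds
γ = 1/√(1 - 0.742²) = 1.4916
Δt = γΔt₀ = 1.4916 × 14.3 = 21.33 seconds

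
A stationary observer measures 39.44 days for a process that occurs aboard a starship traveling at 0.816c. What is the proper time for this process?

Dilated time Δt = 39.44 days
γ = 1/√(1 - 0.816²) = 1.730
Δt₀ = Δt/γ = 39.44/1.730 = 22.80 days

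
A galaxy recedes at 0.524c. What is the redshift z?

β = 0.524
(1+β)/(1-β) = 1.524/0.476 = 3.2017
√(3.2017) = 1.7893
z = 1.7893 - 1 = 0.7893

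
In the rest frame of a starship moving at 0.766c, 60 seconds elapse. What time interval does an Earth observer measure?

Proper time Δt₀ = 60 seconds
γ = 1/√(1 - 0.766²) = 1.5556
Δt = γΔt₀ = 1.5556 × 60 = 93.34 seconds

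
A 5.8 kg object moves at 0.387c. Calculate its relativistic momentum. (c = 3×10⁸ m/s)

γ = 1/√(1 - 0.387²) = 1.0845
v = 0.387 × 3×10⁸ = 1.161×10⁸ m/s
p = γmv = 1.0845 × 5.8 × 1.161×10⁸ = 7.303×10⁸ kg·m/s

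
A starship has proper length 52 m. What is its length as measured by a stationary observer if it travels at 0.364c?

Proper length L₀ = 52 m
γ = 1/√(1 - 0.364²) = 1.0737
L = L₀/γ = 52/1.0737 = 48.43 m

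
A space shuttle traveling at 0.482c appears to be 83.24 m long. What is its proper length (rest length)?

Contracted length L = 83.24 m
γ = 1/√(1 - 0.482²) = 1.1413
L₀ = γL = 1.1413 × 83.24 = 95.00 m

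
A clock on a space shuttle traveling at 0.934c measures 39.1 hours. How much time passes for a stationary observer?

Proper time Δt₀ = 39.1 hours
γ = 1/√(1 - 0.934²) = 2.799
Δt = γΔt₀ = 2.799 × 39.1 = 109.4 hours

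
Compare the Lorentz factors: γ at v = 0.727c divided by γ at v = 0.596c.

γ₁ = 1/√(1 - 0.727²) = 1.456
γ₂ = 1/√(1 - 0.596²) = 1.245
γ₁/γ₂ = 1.456/1.245 = 1.169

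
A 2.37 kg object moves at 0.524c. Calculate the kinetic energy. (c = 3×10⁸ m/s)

γ = 1/√(1 - 0.524²) = 1.174097
γ - 1 = 0.174097
KE = (γ-1)mc² = 0.174097 × 2.37 × (3×10⁸)² = 3.713×10¹⁶ J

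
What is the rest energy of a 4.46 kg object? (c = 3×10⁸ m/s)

c² = (3×10⁸)² = 9.000×10¹⁶ m²/s²
E₀ = mc² = 4.46 × 9.000×10¹⁶ = 4.014×10¹⁷ J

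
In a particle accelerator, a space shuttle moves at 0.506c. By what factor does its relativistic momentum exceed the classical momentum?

p_rel = γmv, p_class = mv
Ratio = γ = 1/√(1 - 0.506²)
= 1/√(0.743964) = 1.159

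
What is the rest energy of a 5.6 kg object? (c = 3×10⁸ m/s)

c² = (3×10⁸)² = 9.000×10¹⁶ m²/s²
E₀ = mc² = 5.6 × 9.000×10¹⁶ = 5.040×10¹⁷ J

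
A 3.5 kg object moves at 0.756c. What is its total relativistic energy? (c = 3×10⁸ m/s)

γ = 1/√(1 - 0.756²) = 1.5277
mc² = 3.5 × (3×10⁸)² = 3.150×10¹⁷ J
E = γmc² = 1.5277 × 3.150×10¹⁷ = 4.812×10¹⁷ J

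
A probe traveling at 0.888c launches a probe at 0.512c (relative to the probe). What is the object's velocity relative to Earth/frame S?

u = (u' + v)/(1 + u'v/c²)
Numerator: 0.512 + 0.888 = 1.4
Denominator: 1 + 0.454656 = 1.454656
u = 1.4/1.454656 = 0.9624c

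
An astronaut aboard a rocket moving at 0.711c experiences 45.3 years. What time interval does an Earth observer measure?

Proper time Δt₀ = 45.3 years
γ = 1/√(1 - 0.711²) = 1.422
Δt = γΔt₀ = 1.422 × 45.3 = 64.42 years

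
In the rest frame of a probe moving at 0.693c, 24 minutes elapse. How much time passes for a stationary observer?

Proper time Δt₀ = 24 minutes
γ = 1/√(1 - 0.693²) = 1.387
Δt = γΔt₀ = 1.387 × 24 = 33.29 minutes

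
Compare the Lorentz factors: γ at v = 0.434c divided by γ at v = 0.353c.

γ₁ = 1/√(1 - 0.434²) = 1.1100
γ₂ = 1/√(1 - 0.353²) = 1.0688
γ₁/γ₂ = 1.1100/1.0688 = 1.039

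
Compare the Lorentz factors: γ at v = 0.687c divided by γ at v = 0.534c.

γ₁ = 1/√(1 - 0.687²) = 1.3762
γ₂ = 1/√(1 - 0.534²) = 1.1828
γ₁/γ₂ = 1.3762/1.1828 = 1.164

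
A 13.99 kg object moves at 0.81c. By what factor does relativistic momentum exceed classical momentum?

p_rel = γmv, p_class = mv
Ratio = γ = 1/√(1 - 0.81²) = 1.705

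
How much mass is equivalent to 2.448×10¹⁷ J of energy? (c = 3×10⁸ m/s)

From E = mc², we get m = E/c²
c² = (3×10⁸)² = 9×10¹⁶ m²/s²
m = 2.448×10¹⁷ / 9×10¹⁶ = 2.720 kg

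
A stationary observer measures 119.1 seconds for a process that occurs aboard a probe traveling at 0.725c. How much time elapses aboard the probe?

Dilated time Δt = 119.1 seconds
γ = 1/√(1 - 0.725²) = 1.4519
Δt₀ = Δt/γ = 119.1/1.4519 = 82.03 seconds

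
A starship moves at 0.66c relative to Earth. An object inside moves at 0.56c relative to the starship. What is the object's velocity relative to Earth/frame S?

u = (u' + v)/(1 + u'v/c²)
Numerator: 0.56 + 0.66 = 1.22
Denominator: 1 + 0.3696 = 1.3696
u = 1.22/1.3696 = 0.8908c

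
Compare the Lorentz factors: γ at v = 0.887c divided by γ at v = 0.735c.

γ₁ = 1/√(1 - 0.887²) = 2.166
γ₂ = 1/√(1 - 0.735²) = 1.475
γ₁/γ₂ = 2.166/1.475 = 1.468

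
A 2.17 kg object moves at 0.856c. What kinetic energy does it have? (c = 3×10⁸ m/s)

γ = 1/√(1 - 0.856²) = 1.9343
γ - 1 = 0.9343
KE = (γ-1)mc² = 0.9343 × 2.17 × (3×10⁸)² = 1.825×10¹⁷ J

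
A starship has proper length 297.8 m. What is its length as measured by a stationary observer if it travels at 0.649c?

Proper length L₀ = 297.8 m
γ = 1/√(1 - 0.649²) = 1.314
L = L₀/γ = 297.8/1.314 = 226.6 m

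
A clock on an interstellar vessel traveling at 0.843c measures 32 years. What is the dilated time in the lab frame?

Proper time Δt₀ = 32 years
γ = 1/√(1 - 0.843²) = 1.859
Δt = γΔt₀ = 1.859 × 32 = 59.49 years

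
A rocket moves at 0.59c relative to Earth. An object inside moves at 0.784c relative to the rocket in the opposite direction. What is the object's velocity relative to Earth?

Object's velocity in rocket frame is u' = -0.784c
u = (u' + v)/(1 + u'v/c²) = (v - 0.784)/(1 - 0.784·v/c²)
Numerator: 0.59 - 0.784 = -0.194
Denominator: 1 - 0.46256 = 0.53744
u = -0.194/0.53744 = -0.3610c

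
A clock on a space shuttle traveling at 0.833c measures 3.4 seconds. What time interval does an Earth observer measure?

Proper time Δt₀ = 3.4 seconds
γ = 1/√(1 - 0.833²) = 1.8074
Δt = γΔt₀ = 1.8074 × 3.4 = 6.145 seconds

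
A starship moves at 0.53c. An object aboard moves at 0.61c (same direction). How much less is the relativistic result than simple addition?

Classical: u' + v = 0.61 + 0.53 = 1.14c
Relativistic: u = (0.61 + 0.53)/(1 + 0.3233) = 1.14/1.3233 = 0.8615c
Difference: 1.14 - 0.8615 = 0.2785c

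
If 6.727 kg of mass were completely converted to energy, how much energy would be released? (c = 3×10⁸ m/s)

Using E = mc²:
c² = (3×10⁸)² = 9×10¹⁶ m²/s²
E = 6.727 × 9×10¹⁶ = 6.054×10¹⁷ J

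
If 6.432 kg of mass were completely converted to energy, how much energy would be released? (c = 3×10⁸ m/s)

Using E = mc²:
c² = (3×10⁸)² = 9×10¹⁶ m²/s²
E = 6.432 × 9×10¹⁶ = 5.789×10¹⁷ J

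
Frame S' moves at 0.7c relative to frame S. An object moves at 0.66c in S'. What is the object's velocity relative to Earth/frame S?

u = (u' + v)/(1 + u'v/c²)
Numerator: 0.66 + 0.7 = 1.36
Denominator: 1 + 0.462 = 1.462
u = 1.36/1.462 = 0.9302c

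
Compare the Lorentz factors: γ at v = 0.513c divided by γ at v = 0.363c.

γ₁ = 1/√(1 - 0.513²) = 1.165
γ₂ = 1/√(1 - 0.363²) = 1.073
γ₁/γ₂ = 1.165/1.073 = 1.086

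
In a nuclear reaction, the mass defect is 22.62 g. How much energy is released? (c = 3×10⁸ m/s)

Convert mass defect: Δm = 22.62 g = 0.02262 kg
E = Δm·c² = 0.02262 × (3×10⁸)²
= 0.02262 × 9×10¹⁶ = 2.036×10¹⁵ J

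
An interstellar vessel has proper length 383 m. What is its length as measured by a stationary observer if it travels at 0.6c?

Proper length L₀ = 383 m
γ = 1/√(1 - 0.6²) = 1.250
L = L₀/γ = 383/1.250 = 306.4 m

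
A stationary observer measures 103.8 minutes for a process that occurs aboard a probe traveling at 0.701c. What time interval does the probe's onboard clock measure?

Dilated time Δt = 103.8 minutes
γ = 1/√(1 - 0.701²) = 1.4022
Δt₀ = Δt/γ = 103.8/1.4022 = 74.03 minutes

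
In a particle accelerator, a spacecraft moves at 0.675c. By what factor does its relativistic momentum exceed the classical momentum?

p_rel = γmv, p_class = mv
Ratio = γ = 1/√(1 - 0.675²)
= 1/√(0.544375) = 1.355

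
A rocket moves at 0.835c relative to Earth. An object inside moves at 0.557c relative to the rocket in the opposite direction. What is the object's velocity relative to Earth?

Object's velocity in rocket frame is u' = -0.557c
u = (u' + v)/(1 + u'v/c²) = (v - 0.557)/(1 - 0.557·v/c²)
Numerator: 0.835 - 0.557 = 0.278
Denominator: 1 - 0.465095 = 0.534905
u = 0.278/0.534905 = 0.5197c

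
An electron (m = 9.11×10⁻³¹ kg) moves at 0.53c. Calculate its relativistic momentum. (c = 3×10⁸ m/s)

γ = 1/√(1 - 0.53²) = 1.179
v = 0.53 × 3×10⁸ = 1.590×10⁸ m/s
p = γmv = 1.179 × 9.11×10⁻³¹ × 1.590×10⁸ = 1.708×10⁻²² kg·m/s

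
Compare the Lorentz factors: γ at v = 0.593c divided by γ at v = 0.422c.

γ₁ = 1/√(1 - 0.593²) = 1.242
γ₂ = 1/√(1 - 0.422²) = 1.103
γ₁/γ₂ = 1.242/1.103 = 1.126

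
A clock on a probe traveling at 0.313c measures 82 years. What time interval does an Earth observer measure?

Proper time Δt₀ = 82 years
γ = 1/√(1 - 0.313²) = 1.0529
Δt = γΔt₀ = 1.0529 × 82 = 86.34 years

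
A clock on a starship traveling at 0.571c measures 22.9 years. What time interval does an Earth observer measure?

Proper time Δt₀ = 22.9 years
γ = 1/√(1 - 0.571²) = 1.218
Δt = γΔt₀ = 1.218 × 22.9 = 27.89 years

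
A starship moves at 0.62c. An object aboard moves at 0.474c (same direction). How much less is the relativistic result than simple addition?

Classical: u' + v = 0.474 + 0.62 = 1.094c
Relativistic: u = (0.474 + 0.62)/(1 + 0.29388) = 1.094/1.29388 = 0.8455c
Difference: 1.094 - 0.8455 = 0.2485c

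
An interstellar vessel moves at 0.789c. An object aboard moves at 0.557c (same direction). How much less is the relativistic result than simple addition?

Classical: u' + v = 0.557 + 0.789 = 1.346c
Relativistic: u = (0.557 + 0.789)/(1 + 0.439473) = 1.346/1.439473 = 0.9351c
Difference: 1.346 - 0.9351 = 0.4109c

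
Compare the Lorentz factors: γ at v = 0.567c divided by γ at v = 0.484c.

γ₁ = 1/√(1 - 0.567²) = 1.214
γ₂ = 1/√(1 - 0.484²) = 1.143
γ₁/γ₂ = 1.214/1.143 = 1.062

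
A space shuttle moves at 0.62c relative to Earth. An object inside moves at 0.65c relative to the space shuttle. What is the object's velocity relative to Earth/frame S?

u = (u' + v)/(1 + u'v/c²)
Numerator: 0.65 + 0.62 = 1.27
Denominator: 1 + 0.403 = 1.403
u = 1.27/1.403 = 0.9052c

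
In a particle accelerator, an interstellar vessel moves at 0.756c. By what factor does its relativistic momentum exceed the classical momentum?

p_rel = γmv, p_class = mv
Ratio = γ = 1/√(1 - 0.756²)
= 1/√(0.428464) = 1.528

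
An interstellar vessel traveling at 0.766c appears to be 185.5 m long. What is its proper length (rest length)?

Contracted length L = 185.5 m
γ = 1/√(1 - 0.766²) = 1.556
L₀ = γL = 1.556 × 185.5 = 288.6 m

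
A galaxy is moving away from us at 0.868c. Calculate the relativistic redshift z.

β = 0.868
(1+β)/(1-β) = 1.868/0.132 = 14.15
√(14.15) = 3.762
z = 3.762 - 1 = 2.762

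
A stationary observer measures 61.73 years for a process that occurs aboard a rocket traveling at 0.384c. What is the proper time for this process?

Dilated time Δt = 61.73 years
γ = 1/√(1 - 0.384²) = 1.083
Δt₀ = Δt/γ = 61.73/1.083 = 57.00 years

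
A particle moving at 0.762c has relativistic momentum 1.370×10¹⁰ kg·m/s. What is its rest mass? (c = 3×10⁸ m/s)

γ = 1/√(1 - 0.762²) = 1.544
v = 0.762 × 3×10⁸ = 2.286×10⁸ m/s
m = p/(γv) = 1.370×10¹⁰/(1.544 × 2.286×10⁸) = 38.81 kg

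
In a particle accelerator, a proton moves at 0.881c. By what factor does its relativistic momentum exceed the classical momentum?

p_rel = γmv, p_class = mv
Ratio = γ = 1/√(1 - 0.881²)
= 1/√(0.223839) = 2.114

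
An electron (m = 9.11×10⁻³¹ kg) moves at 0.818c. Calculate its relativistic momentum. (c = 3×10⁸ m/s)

γ = 1/√(1 - 0.818²) = 1.7385
v = 0.818 × 3×10⁸ = 2.454×10⁸ m/s
p = γmv = 1.7385 × 9.11×10⁻³¹ × 2.454×10⁸ = 3.887×10⁻²² kg·m/s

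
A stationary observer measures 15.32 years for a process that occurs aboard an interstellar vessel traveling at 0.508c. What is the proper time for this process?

Dilated time Δt = 15.32 years
γ = 1/√(1 - 0.508²) = 1.161
Δt₀ = Δt/γ = 15.32/1.161 = 13.20 years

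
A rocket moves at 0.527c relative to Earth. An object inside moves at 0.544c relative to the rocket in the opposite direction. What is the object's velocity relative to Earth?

Object's velocity in rocket frame is u' = -0.544c
u = (u' + v)/(1 + u'v/c²) = (v - 0.544)/(1 - 0.544·v/c²)
Numerator: 0.527 - 0.544 = -0.017
Denominator: 1 - 0.286688 = 0.713312
u = -0.017/0.713312 = -0.02383c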